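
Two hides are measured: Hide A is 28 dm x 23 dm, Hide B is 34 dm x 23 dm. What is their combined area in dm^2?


Hide A area = 28 x 23 = 644 dm^2
Hide B area = 34 x 23 = 782 dm^2
Total = 644 + 782 = 1426 dm^2


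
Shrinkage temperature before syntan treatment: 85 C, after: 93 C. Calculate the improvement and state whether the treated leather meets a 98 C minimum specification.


Improvement = 93 - 85 = 8 C
Spec check: 93 C >= 98 C? No


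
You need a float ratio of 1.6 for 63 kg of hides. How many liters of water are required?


Water = hide weight x target ratio
Water = 63 x 1.6 = 100.8 L


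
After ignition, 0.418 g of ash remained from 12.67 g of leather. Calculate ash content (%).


3.30%

Ash% = 0.418 / 12.67 x 100
Ash% = 3.30%


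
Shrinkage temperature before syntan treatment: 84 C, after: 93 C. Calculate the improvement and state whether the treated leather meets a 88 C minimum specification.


Improvement = 9 C
Meets 88 C spec: Yes

Improvement = 93 - 84 = 9 C
Spec check: 93 C >= 88 C? Yes


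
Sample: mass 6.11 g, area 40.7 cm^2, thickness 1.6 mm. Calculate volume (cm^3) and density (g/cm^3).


Thickness in cm = 1.6 / 10 = 0.16 cm
Volume = 40.7 x 0.16 = 6.512 cm^3
Density = 6.11 / 6.512 = 0.938 g/cm^3


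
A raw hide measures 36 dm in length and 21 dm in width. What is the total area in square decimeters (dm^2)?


756 dm^2

Area = length x width
Area = 36 x 21 = 756 dm^2


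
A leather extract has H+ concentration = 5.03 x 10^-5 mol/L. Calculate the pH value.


pH = -log10[H+]
pH = -log10(5.03 x 10^-5) = 4.30


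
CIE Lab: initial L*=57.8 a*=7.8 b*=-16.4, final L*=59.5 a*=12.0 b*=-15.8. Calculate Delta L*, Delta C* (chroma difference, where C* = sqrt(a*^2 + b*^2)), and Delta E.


Delta L* = 1.7
Delta C* = 1.68
Delta E = 4.57


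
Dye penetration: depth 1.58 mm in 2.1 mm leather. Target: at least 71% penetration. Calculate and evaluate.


Penetration = 1.58 / 2.1 x 100 = 75.2%
Target: 71%
Meets target: Yes


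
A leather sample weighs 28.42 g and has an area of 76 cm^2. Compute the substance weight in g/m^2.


Substance weight = mass / area x 10000
SW = 28.42 / 76 x 10000
SW = 3739.5 g/m^2


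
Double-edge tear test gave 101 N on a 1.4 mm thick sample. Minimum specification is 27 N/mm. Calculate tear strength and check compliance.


Tear strength = 72.1 N/mm
Compliant: Yes

Tear strength = 101 / 1.4 = 72.1 N/mm
Required minimum = 27 N/mm
Compliant: Yes


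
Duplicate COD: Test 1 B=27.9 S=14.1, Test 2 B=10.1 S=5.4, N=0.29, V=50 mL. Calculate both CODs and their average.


COD1 = (27.9 - 14.1) x 0.29 x 8000 / 50 = 640.3 mg/L
COD2 = (10.1 - 5.4) x 0.29 x 8000 / 50 = 218.1 mg/L
Average = (640.3 + 218.1) / 2 = 429.2 mg/L


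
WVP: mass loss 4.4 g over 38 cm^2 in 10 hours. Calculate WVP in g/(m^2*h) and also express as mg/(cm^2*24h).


WVP = 4.4 / (38 x 10) x 10000 = 115.79 g/(m^2*h)
Mass loss in mg = 4.4 x 1000 = 4400 mg
Per cm^2 per 24h in mg: 4400 x 24 / (38 x 10) = 105600 / 380 = 277.89 mg/(cm^2*24h)


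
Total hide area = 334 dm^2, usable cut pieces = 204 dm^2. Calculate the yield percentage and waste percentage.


Yield = 61.1%
Waste = 38.9%


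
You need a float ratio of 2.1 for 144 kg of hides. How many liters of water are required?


Water = hide weight x target ratio
Water = 144 x 2.1 = 302.4 L


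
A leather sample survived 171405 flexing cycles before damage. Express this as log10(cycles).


5.23


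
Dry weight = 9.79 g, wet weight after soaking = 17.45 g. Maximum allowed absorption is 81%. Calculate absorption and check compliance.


Absorption = 78.2%
Compliant: Yes


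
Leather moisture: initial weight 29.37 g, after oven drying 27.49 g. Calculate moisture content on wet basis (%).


6.4%


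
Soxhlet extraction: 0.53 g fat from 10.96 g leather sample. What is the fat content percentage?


4.8%

Fat content = 0.53 / 10.96 x 100
Fat = 4.8%


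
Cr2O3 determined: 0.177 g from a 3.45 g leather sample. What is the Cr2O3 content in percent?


5.13%

Cr2O3% = 0.177 / 3.45 x 100
Cr2O3% = 5.13%


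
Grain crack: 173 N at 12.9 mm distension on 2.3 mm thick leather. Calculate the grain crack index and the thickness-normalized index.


Crack index = 13.4 N/mm
Normalized index = 5.8 N/mm per mm


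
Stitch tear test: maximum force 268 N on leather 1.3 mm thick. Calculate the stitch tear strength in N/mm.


206.2 N/mm


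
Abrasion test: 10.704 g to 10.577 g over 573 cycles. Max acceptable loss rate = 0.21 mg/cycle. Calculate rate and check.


Loss = 10.704 - 10.577 = 0.127 g
Rate = 0.127 g / 573 cycles x 1000 = 0.222 mg/cycle
Max = 0.21 mg/cycle
Passes: No


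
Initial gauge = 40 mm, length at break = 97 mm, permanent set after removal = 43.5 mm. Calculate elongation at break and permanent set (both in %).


Elongation at break = (97 - 40) / 40 x 100 = 142.5%
Permanent set = (43.5 - 40) / 40 x 100 = 8.8%


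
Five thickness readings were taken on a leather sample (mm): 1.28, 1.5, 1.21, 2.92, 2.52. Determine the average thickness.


Sum = 1.28 + 1.5 + 1.21 + 2.92 + 2.52 = 9.43
Average = 9.43 / 5 = 1.89 mm


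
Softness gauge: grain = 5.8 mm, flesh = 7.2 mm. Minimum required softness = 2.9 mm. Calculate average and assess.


Average = (5.8 + 7.2) / 2 = 6.50 mm
Minimum = 2.9 mm
Meets requirement: Yes


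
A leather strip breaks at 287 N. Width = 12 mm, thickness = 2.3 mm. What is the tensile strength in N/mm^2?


10.40 N/mm^2


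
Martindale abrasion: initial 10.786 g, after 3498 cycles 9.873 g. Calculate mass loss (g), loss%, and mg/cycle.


Mass loss = 0.913 g
Loss = 8.46%
Rate = 0.261 mg/cycle

Loss = 10.786 - 9.873 = 0.913 g
Loss% = 0.913 / 10.786 x 100 = 8.46%
Rate = 0.913 / 3498 x 1000 = 0.261 mg/cycle


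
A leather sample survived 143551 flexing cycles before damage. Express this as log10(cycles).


5.16


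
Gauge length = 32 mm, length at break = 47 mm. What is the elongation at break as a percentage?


Extension = 47 - 32 = 15 mm
Elongation = 15 / 32 x 100 = 46.9%


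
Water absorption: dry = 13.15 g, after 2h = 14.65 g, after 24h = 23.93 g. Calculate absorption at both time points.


WA (2h) = (14.65 - 13.15) / 13.15 x 100 = 11.4%
WA (24h) = (23.93 - 13.15) / 13.15 x 100 = 82.0%


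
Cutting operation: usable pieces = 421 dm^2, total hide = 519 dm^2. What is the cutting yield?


Yield = usable / total x 100
Yield = 421 / 519 x 100 = 81.1%


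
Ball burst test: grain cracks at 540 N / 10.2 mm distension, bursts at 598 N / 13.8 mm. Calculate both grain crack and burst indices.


Crack index = 540 / 10.2 = 52.9 N/mm
Burst index = 598 / 13.8 = 43.3 N/mm


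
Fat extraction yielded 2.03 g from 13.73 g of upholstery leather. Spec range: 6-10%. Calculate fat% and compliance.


Fat content = 14.8%
Compliant: No

Fat% = 2.03 / 13.73 x 100 = 14.8%
Spec range: 6-10%
Compliant: No


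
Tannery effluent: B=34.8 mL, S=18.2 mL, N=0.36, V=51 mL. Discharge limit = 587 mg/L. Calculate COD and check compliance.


COD = 937.4 mg/L
Compliant: No

COD = (34.8 - 18.2) x 0.36 x 8000 / 51 = 937.4 mg/L
Limit: 587 mg/L
Compliant: No


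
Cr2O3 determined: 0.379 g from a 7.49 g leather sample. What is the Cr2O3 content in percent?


5.06%


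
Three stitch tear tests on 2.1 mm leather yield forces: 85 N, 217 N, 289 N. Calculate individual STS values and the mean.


STS1 = 85 / 2.1 = 40.5 N/mm
STS2 = 217 / 2.1 = 103.3 N/mm
STS3 = 289 / 2.1 = 137.6 N/mm
Mean = (40.5 + 103.3 + 137.6) / 3 = 93.8 N/mm


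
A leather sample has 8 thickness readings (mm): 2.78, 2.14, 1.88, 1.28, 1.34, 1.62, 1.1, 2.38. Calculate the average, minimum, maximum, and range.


Average = 1.82 mm
Min = 1.1 mm
Max = 2.78 mm
Range = 1.68 mm


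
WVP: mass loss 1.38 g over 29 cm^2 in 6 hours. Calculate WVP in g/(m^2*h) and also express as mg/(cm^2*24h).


WVP = 79.31 g/(m^2*h)
Daily rate = 190.34 mg/(cm^2*24h)


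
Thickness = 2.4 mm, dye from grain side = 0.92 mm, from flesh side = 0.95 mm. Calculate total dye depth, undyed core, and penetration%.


Total dyed = 0.92 + 0.95 = 1.87 mm
Undyed core = 2.4 - 1.87 = 0.53 mm
Penetration = 1.87 / 2.4 x 100 = 77.9%


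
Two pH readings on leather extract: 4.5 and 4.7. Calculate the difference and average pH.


Difference = 0.2
Average pH = 4.60


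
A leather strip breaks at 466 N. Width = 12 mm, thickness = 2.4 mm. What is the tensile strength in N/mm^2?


16.18 N/mm^2


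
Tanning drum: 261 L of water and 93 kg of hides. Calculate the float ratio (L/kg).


Float ratio = water / hide weight
Ratio = 261 / 93 = 2.8


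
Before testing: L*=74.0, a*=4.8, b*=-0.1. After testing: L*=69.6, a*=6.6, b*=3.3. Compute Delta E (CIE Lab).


dL = 69.6 - 74.0 = -4.4
da = 6.6 - 4.8 = 1.8
db = 3.3 - (-0.1) = 3.4
dE = sqrt((-4.4)^2 + (1.8)^2 + (3.4)^2) = 5.84


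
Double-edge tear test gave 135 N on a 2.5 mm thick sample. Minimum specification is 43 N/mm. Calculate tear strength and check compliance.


Tear strength = 54.0 N/mm
Compliant: Yes

Tear strength = 135 / 2.5 = 54.0 N/mm
Required minimum = 43 N/mm
Compliant: Yes


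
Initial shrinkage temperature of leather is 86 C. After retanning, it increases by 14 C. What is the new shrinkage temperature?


100 C


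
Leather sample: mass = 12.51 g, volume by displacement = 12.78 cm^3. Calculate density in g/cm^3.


0.979 g/cm^3

Density = mass / volume
Density = 12.51 / 12.78 = 0.979 g/cm^3


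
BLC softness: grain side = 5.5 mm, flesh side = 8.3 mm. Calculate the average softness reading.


6.90 mm


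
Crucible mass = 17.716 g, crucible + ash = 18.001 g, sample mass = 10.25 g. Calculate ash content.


Ash mass = 0.285 g
Ash content = 2.78%


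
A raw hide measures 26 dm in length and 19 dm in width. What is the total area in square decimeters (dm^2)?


494 dm^2

Area = length x width
Area = 26 x 19 = 494 dm^2


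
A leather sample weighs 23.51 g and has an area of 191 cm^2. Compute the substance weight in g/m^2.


1230.9 g/m^2

Substance weight = mass / area x 10000
SW = 23.51 / 191 x 10000
SW = 1230.9 g/m^2


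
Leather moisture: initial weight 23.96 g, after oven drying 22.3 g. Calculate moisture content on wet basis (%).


Moisture = 23.96 - 22.3 = 1.66 g
MC = 1.66 / 23.96 x 100 = 6.9%


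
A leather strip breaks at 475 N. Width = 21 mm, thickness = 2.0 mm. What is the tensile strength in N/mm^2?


Cross-sectional area = 21 x 2.0 = 42.0 mm^2
Tensile strength = 475 / 42.0 = 11.31 N/mm^2


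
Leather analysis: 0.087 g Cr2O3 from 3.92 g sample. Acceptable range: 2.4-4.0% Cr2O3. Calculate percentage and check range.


Cr2O3% = 0.087 / 3.92 x 100 = 2.22%
Acceptable range: 2.4 to 4.0%
Within range: No


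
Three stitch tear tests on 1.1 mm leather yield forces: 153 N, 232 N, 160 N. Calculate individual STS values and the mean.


STS1 = 139.1 N/mm
STS2 = 210.9 N/mm
STS3 = 145.5 N/mm
Mean = 165.2 N/mm


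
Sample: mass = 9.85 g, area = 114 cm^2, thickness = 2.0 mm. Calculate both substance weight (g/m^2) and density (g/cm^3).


Substance weight = 864.0 g/m^2
Density = 0.432 g/cm^3


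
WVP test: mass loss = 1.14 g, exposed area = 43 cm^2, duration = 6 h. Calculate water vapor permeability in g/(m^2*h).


WVP = mass_loss / (area x time) x 10000
WVP = 1.14 / (43 x 6) x 10000
WVP = 1.14 / 258 x 10000 = 44.19 g/(m^2*h)


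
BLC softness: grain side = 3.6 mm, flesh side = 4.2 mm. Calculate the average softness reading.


Average = (3.6 + 4.2) / 2
Average = 3.90 mm


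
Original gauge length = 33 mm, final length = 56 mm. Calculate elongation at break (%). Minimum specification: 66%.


Elongation = 69.7%
Meets spec: Yes


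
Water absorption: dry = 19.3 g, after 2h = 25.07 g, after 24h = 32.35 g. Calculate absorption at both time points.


2h absorption = 29.9%
24h absorption = 67.6%

WA (2h) = (25.07 - 19.3) / 19.3 x 100 = 29.9%
WA (24h) = (32.35 - 19.3) / 19.3 x 100 = 67.6%


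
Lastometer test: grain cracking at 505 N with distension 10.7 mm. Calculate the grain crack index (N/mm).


47.2 N/mm

Grain crack index = force / distension
Index = 505 / 10.7 = 47.2 N/mm


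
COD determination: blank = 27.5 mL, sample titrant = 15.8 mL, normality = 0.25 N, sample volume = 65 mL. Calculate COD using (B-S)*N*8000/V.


360.0 mg/L

COD = (27.5 - 15.8) x 0.25 x 8000 / 65
COD = 11.7 x 0.25 x 8000 / 65
COD = 360.0 mg/L


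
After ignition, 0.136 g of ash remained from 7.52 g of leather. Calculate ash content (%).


1.81%

Ash% = 0.136 / 7.52 x 100
Ash% = 1.81%


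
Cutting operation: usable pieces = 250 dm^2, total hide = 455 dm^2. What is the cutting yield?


Yield = usable / total x 100
Yield = 250 / 455 x 100 = 54.9%


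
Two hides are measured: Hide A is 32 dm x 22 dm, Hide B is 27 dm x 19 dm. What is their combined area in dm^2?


1217 dm^2

Hide A area = 32 x 22 = 704 dm^2
Hide B area = 27 x 19 = 513 dm^2
Total = 704 + 513 = 1217 dm^2


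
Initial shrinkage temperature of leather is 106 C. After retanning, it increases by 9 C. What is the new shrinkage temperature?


New Ts = 106 + 9 = 115 C


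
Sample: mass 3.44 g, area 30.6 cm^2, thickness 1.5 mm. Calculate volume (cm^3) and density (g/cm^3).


Thickness in cm = 1.5 / 10 = 0.15 cm
Volume = 30.6 x 0.15 = 4.590 cm^3
Density = 3.44 / 4.590 = 0.749 g/cm^3


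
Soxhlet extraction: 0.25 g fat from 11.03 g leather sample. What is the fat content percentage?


Fat content = 0.25 / 11.03 x 100
Fat = 2.3%


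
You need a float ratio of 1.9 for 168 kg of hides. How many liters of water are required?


319.2 L


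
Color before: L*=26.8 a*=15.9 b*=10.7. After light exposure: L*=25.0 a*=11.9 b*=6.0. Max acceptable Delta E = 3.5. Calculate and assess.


Delta E = 6.43
Passes: No


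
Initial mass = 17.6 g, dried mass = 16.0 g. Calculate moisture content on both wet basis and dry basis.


Moisture lost = 17.6 - 16.0 = 1.60 g
Wet basis MC = 1.60 / 17.6 x 100 = 9.1%
Dry basis MC = 1.60 / 16.0 x 100 = 10.0%


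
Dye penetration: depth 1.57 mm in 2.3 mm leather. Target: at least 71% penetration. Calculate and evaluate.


Penetration = 1.57 / 2.3 x 100 = 68.3%
Target: 71%
Meets target: No


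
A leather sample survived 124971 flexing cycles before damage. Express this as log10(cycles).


5.10


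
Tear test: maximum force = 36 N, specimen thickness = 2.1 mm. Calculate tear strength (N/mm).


Tear strength = force / thickness
Tear = 36 / 2.1 = 17.1 N/mm


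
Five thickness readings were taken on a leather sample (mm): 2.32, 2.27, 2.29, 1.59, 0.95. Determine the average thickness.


1.88 mm


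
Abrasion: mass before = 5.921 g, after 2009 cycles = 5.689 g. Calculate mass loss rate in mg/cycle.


0.115 mg/cycle

Mass loss = 5.921 - 5.689 = 0.232 g
Rate = 0.232 / 2009 x 1000 = 0.115 mg/cycle


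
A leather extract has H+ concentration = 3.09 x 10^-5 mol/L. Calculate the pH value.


pH = -log10[H+]
pH = -log10(3.09 x 10^-5) = 4.51


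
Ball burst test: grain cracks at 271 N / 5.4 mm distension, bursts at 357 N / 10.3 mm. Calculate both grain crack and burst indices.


Crack index = 50.2 N/mm
Burst index = 34.7 N/mm


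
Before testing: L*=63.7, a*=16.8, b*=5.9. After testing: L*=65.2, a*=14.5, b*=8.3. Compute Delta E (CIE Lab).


dL = 65.2 - 63.7 = 1.5
da = 14.5 - 16.8 = -2.3
db = 8.3 - 5.9 = 2.4
dE = sqrt((1.5)^2 + (-2.3)^2 + (2.4)^2) = 3.65


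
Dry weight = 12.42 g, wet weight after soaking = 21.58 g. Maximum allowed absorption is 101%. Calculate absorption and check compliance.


WA = (21.58 - 12.42) / 12.42 x 100 = 73.8%
Maximum allowed: 101%
Compliant: Yes


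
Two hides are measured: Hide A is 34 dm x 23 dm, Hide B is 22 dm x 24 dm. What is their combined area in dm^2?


Hide A area = 34 x 23 = 782 dm^2
Hide B area = 22 x 24 = 528 dm^2
Total = 782 + 528 = 1310 dm^2


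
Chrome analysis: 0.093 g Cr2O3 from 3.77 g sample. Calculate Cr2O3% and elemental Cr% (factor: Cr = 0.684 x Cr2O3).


Cr2O3% = 0.093 / 3.77 x 100 = 2.47%
Cr% = 2.47 x 0.684 = 1.69%


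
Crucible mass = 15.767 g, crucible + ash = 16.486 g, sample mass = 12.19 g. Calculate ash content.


Ash mass = 0.719 g
Ash content = 5.90%

Ash mass = 16.486 - 15.767 = 0.719 g
Ash% = 0.719 / 12.19 x 100 = 5.90%


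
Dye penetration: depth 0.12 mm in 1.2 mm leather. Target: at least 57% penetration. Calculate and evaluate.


Penetration = 0.12 / 1.2 x 100 = 10.0%
Target: 57%
Meets target: No


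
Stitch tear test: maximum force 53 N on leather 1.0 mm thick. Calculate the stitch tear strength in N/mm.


53.0 N/mm


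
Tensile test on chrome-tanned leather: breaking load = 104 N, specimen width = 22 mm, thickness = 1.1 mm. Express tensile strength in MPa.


4.30 MPa

Cross-section = 22 x 1.1 = 24.2 mm^2
TS = 104 / 24.2 = 4.30 MPa
(1 N/mm^2 = 1 MPa)


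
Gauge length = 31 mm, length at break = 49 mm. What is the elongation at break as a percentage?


Extension = 49 - 31 = 18 mm
Elongation = 18 / 31 x 100 = 58.1%


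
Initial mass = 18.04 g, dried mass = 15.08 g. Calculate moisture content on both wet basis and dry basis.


Moisture lost = 18.04 - 15.08 = 2.96 g
Wet basis MC = 2.96 / 18.04 x 100 = 16.4%
Dry basis MC = 2.96 / 15.08 x 100 = 19.6%


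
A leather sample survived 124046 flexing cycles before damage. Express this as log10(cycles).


log10(124046) = 5.09


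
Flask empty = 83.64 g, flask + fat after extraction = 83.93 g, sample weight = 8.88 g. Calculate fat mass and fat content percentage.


Fat mass = 83.93 - 83.64 = 0.29 g
Fat% = 0.29 / 8.88 x 100 = 3.3%


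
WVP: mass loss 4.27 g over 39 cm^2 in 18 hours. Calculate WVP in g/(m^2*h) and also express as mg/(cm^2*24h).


WVP = 60.83 g/(m^2*h)
Daily rate = 145.98 mg/(cm^2*24h)


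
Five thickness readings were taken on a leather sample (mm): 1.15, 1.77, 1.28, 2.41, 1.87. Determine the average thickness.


Sum = 1.15 + 1.77 + 1.28 + 2.41 + 1.87 = 8.48
Average = 8.48 / 5 = 1.70 mm


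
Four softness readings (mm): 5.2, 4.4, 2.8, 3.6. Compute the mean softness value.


Sum = 5.2 + 4.4 + 2.8 + 3.6
Mean = 16.0 / 4 = 4.00 mm


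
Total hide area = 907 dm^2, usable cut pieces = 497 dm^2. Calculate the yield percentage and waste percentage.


Yield = 54.8%
Waste = 45.2%

Yield = 497 / 907 x 100 = 54.8%
Waste = 907 - 497 = 410 dm^2
Waste% = 100 - 54.8 = 45.2%


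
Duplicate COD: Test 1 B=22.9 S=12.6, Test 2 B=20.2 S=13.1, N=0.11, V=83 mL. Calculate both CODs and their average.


COD1 = (22.9 - 12.6) x 0.11 x 8000 / 83 = 109.2 mg/L
COD2 = (20.2 - 13.1) x 0.11 x 8000 / 83 = 75.3 mg/L
Average = (109.2 + 75.3) / 2 = 92.3 mg/L


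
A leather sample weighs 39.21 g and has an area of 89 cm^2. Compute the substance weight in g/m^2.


4405.6 g/m^2


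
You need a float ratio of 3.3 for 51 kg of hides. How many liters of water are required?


Water = hide weight x target ratio
Water = 51 x 3.3 = 168.3 L


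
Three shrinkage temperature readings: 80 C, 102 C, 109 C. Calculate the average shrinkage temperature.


Average = (80 + 102 + 109) / 3
Average = 291 / 3 = 97.0 C


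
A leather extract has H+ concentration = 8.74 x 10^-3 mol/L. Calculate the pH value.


pH = 2.06


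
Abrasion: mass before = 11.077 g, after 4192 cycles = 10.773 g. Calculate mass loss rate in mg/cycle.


0.073 mg/cycle

Mass loss = 11.077 - 10.773 = 0.304 g
Rate = 0.304 / 4192 x 1000 = 0.073 mg/cycle


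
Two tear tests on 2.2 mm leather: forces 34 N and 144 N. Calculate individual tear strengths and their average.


Tear 1 = 34 / 2.2 = 15.5 N/mm
Tear 2 = 144 / 2.2 = 65.5 N/mm
Average = (15.5 + 65.5) / 2 = 40.5 N/mm


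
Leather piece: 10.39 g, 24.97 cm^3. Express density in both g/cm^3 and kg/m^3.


Density = 10.39 / 24.97 = 0.416 g/cm^3
Convert: 0.416 x 1000 = 416 kg/m^3


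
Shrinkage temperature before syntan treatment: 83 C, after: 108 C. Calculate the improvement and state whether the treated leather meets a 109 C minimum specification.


Improvement = 108 - 83 = 25 C
Spec check: 108 C >= 109 C? No


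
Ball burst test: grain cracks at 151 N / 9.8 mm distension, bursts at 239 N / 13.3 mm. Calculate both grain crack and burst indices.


Crack index = 151 / 9.8 = 15.4 N/mm
Burst index = 239 / 13.3 = 18.0 N/mm


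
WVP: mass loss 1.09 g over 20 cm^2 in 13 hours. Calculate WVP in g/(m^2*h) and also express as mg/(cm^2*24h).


WVP = 41.92 g/(m^2*h)
Daily rate = 100.62 mg/(cm^2*24h)


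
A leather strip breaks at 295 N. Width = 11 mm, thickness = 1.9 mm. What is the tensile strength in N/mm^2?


Cross-sectional area = 11 x 1.9 = 20.9 mm^2
Tensile strength = 295 / 20.9 = 14.11 N/mm^2


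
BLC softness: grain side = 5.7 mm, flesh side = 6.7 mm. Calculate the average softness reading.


Average = (5.7 + 6.7) / 2
Average = 6.20 mm


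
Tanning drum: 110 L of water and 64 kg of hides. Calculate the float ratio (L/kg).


1.7


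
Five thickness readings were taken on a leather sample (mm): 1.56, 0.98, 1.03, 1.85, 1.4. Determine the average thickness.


1.36 mm

Sum = 1.56 + 0.98 + 1.03 + 1.85 + 1.4 = 6.82
Average = 6.82 / 5 = 1.36 mm


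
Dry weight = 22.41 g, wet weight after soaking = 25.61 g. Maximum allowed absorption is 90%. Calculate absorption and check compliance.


WA = (25.61 - 22.41) / 22.41 x 100 = 14.3%
Maximum allowed: 90%
Compliant: Yes


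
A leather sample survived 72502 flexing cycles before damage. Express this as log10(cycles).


log10(72502) = 4.86


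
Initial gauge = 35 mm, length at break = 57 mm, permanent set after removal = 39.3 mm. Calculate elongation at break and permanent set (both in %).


Elongation at break = (57 - 35) / 35 x 100 = 62.9%
Permanent set = (39.3 - 35) / 35 x 100 = 12.3%


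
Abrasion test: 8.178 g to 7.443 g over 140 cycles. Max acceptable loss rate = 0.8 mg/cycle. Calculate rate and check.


Rate = 5.250 mg/cycle
Passes: No


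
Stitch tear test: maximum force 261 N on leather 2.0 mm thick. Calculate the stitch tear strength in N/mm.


130.5 N/mm

Stitch tear strength = force / thickness
STS = 261 / 2.0 = 130.5 N/mm


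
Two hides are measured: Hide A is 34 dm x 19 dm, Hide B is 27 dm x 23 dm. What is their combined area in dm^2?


Hide A area = 34 x 19 = 646 dm^2
Hide B area = 27 x 23 = 621 dm^2
Total = 646 + 621 = 1267 dm^2


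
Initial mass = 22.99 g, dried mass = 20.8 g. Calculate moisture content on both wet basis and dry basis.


Moisture lost = 22.99 - 20.8 = 2.19 g
Wet basis MC = 2.19 / 22.99 x 100 = 9.5%
Dry basis MC = 2.19 / 20.8 x 100 = 10.5%


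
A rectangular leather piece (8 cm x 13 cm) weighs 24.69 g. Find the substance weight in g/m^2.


2374.0 g/m^2

Area = 8 x 13 = 104 cm^2
SW = 24.69 / 104 x 10000 = 2374.0 g/m^2


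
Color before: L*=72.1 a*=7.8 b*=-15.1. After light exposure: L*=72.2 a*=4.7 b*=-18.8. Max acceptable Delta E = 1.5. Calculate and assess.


Delta E = 4.83
Passes: No

dL = 0.1, da = -3.1, db = -3.7
dE = sqrt((0.1)^2 + (-3.1)^2 + (-3.7)^2) = 4.83
Max = 1.5
Passes: No


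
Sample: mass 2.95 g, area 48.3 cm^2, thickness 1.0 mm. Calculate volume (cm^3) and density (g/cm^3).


Thickness in cm = 1.0 / 10 = 0.10 cm
Volume = 48.3 x 0.10 = 4.830 cm^3
Density = 2.95 / 4.830 = 0.611 g/cm^3


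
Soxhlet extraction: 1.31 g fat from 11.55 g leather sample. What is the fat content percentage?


11.3%


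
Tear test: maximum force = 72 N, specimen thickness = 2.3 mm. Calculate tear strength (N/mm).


31.3 N/mm


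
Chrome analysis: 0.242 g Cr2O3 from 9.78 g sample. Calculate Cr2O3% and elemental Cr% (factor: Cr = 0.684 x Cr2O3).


Cr2O3% = 0.242 / 9.78 x 100 = 2.47%
Cr% = 2.47 x 0.684 = 1.69%


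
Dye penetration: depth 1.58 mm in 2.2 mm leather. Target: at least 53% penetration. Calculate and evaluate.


Penetration = 71.8%
Meets target: Yes

Penetration = 1.58 / 2.2 x 100 = 71.8%
Target: 53%
Meets target: Yes


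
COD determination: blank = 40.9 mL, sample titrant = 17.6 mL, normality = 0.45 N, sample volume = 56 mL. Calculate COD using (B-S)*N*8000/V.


COD = (40.9 - 17.6) x 0.45 x 8000 / 56
COD = 23.3 x 0.45 x 8000 / 56
COD = 1497.9 mg/L


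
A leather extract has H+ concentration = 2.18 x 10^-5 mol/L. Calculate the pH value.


pH = 4.66


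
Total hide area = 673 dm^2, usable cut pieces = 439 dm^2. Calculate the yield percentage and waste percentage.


Yield = 439 / 673 x 100 = 65.2%
Waste = 673 - 439 = 234 dm^2
Waste% = 100 - 65.2 = 34.8%


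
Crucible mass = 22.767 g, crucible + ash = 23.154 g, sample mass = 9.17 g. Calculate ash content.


Ash mass = 0.387 g
Ash content = 4.22%

Ash mass = 23.154 - 22.767 = 0.387 g
Ash% = 0.387 / 9.17 x 100 = 4.22%


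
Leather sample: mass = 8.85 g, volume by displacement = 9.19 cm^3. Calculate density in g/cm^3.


0.963 g/cm^3


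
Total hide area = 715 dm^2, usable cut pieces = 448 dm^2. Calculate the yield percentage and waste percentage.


Yield = 62.7%
Waste = 37.3%


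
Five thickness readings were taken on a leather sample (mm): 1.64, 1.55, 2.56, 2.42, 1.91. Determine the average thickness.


Sum = 1.64 + 1.55 + 2.56 + 2.42 + 1.91 = 10.08
Average = 10.08 / 5 = 2.02 mm


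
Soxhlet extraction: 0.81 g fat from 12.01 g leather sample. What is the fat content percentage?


Fat content = 0.81 / 12.01 x 100
Fat = 6.7%


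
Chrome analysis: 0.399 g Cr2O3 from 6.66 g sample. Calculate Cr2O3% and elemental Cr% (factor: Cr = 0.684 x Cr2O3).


Cr2O3 = 5.99%
Cr = 4.10%

Cr2O3% = 0.399 / 6.66 x 100 = 5.99%
Cr% = 5.99 x 0.684 = 4.10%


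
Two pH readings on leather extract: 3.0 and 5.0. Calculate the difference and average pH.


Difference = |3.0 - 5.0| = 2.0
Average = (3.0 + 5.0) / 2 = 4.00


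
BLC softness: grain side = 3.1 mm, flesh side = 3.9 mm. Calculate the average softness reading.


Average = (3.1 + 3.9) / 2
Average = 3.50 mm


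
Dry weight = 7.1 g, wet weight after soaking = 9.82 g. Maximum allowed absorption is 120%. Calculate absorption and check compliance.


WA = (9.82 - 7.1) / 7.1 x 100 = 38.3%
Maximum allowed: 120%
Compliant: Yes


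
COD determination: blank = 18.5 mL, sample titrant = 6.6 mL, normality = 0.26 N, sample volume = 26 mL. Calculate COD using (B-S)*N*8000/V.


COD = (18.5 - 6.6) x 0.26 x 8000 / 26
COD = 11.9 x 0.26 x 8000 / 26
COD = 952.0 mg/L


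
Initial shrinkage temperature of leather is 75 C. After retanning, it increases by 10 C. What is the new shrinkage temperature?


85 C

New Ts = 75 + 10 = 85 C


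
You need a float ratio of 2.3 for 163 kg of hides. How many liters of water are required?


Water = hide weight x target ratio
Water = 163 x 2.3 = 374.9 L


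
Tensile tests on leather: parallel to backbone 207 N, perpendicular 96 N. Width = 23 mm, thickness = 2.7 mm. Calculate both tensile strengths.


Area = 23 x 2.7 = 62.1 mm^2
TS (parallel) = 207 / 62.1 = 3.33 N/mm^2
TS (perpendicular) = 96 / 62.1 = 1.55 N/mm^2


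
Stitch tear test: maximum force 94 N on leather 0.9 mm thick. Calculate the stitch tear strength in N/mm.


104.4 N/mm


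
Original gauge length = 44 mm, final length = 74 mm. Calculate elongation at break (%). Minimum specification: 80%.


Extension = 74 - 44 = 30 mm
Elongation = 30 / 44 x 100 = 68.2%
Minimum required: 80%
Meets specification: No


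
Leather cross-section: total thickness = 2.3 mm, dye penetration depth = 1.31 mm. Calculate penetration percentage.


57.0%

Penetration% = 1.31 / 2.3 x 100
Penetration = 57.0%


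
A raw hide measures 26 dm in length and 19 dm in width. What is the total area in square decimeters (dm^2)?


494 dm^2

Area = length x width
Area = 26 x 19 = 494 dm^2


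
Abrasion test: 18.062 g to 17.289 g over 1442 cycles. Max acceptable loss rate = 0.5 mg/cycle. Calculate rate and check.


Loss = 18.062 - 17.289 = 0.773 g
Rate = 0.773 g / 1442 cycles x 1000 = 0.536 mg/cycle
Max = 0.5 mg/cycle
Passes: No


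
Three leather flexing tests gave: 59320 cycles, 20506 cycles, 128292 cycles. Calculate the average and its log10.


Average = 69373 cycles
log10 = 4.84

Average = (59320 + 20506 + 128292) / 3 = 69373 cycles
log10(69373) = 4.84


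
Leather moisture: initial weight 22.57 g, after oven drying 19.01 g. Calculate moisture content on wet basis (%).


15.8%

Moisture = 22.57 - 19.01 = 3.56 g
MC = 3.56 / 22.57 x 100 = 15.8%


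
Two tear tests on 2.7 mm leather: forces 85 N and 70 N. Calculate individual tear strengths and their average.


Tear 1 = 31.5 N/mm
Tear 2 = 25.9 N/mm
Average = 28.7 N/mm

Tear 1 = 85 / 2.7 = 31.5 N/mm
Tear 2 = 70 / 2.7 = 25.9 N/mm
Average = (31.5 + 25.9) / 2 = 28.7 N/mm


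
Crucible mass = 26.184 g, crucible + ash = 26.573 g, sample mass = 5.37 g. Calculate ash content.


Ash mass = 26.573 - 26.184 = 0.389 g
Ash% = 0.389 / 5.37 x 100 = 7.24%


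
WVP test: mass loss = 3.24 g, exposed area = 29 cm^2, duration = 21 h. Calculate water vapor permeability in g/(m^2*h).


WVP = mass_loss / (area x time) x 10000
WVP = 3.24 / (29 x 21) x 10000
WVP = 3.24 / 609 x 10000 = 53.20 g/(m^2*h)


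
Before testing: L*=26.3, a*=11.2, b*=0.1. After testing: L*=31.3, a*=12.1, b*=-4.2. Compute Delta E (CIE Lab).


dL = 31.3 - 26.3 = 5.0
da = 12.1 - 11.2 = 0.9
db = -4.2 - 0.1 = -4.3
dE = sqrt((5.0)^2 + (0.9)^2 + (-4.3)^2) = 6.66


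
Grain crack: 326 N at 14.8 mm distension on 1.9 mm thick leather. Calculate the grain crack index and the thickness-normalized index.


Crack index = 22.0 N/mm
Normalized index = 11.6 N/mm per mm


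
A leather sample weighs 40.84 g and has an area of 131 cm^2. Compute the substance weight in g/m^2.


3117.6 g/m^2


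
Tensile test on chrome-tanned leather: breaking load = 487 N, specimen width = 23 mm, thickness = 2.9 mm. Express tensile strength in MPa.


7.30 MPa

Cross-section = 23 x 2.9 = 66.7 mm^2
TS = 487 / 66.7 = 7.30 MPa
(1 N/mm^2 = 1 MPa)


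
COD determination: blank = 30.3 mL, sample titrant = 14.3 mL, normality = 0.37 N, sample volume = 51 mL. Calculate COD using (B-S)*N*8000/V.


928.6 mg/L


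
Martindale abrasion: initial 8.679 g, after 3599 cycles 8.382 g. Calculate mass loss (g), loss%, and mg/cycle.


Loss = 8.679 - 8.382 = 0.297 g
Loss% = 0.297 / 8.679 x 100 = 3.42%
Rate = 0.297 / 3599 x 1000 = 0.083 mg/cycle


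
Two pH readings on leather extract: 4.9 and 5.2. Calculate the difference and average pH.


Difference = 0.3
Average pH = 5.05

Difference = |4.9 - 5.2| = 0.3
Average = (4.9 + 5.2) / 2 = 5.05


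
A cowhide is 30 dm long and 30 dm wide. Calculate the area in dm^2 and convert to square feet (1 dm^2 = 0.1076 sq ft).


900 dm^2
96.84 sq ft


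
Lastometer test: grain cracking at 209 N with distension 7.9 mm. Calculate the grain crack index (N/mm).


Grain crack index = force / distension
Index = 209 / 7.9 = 26.5 N/mm


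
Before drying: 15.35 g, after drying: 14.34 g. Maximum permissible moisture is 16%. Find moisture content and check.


MC = (15.35 - 14.34) / 15.35 x 100 = 6.6%
Maximum: 16%
Acceptable: Yes


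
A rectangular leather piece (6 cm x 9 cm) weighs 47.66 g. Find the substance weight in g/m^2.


Area = 6 x 9 = 54 cm^2
SW = 47.66 / 54 x 10000 = 8825.9 g/m^2


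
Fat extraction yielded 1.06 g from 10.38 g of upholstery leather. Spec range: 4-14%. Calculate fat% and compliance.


Fat% = 1.06 / 10.38 x 100 = 10.2%
Spec range: 4-14%
Compliant: Yes


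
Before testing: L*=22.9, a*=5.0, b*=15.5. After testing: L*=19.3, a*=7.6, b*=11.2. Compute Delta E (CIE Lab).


Delta E = 6.18

dL = 19.3 - 22.9 = -3.6
da = 7.6 - 5.0 = 2.6
db = 11.2 - 15.5 = -4.3
dE = sqrt((-3.6)^2 + (2.6)^2 + (-4.3)^2) = 6.18


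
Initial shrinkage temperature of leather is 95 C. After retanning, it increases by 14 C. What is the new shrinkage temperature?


109 C


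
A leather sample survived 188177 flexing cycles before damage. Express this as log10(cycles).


log10(188177) = 5.27


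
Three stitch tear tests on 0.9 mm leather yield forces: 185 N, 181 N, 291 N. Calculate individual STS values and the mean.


STS1 = 205.6 N/mm
STS2 = 201.1 N/mm
STS3 = 323.3 N/mm
Mean = 243.3 N/mm

STS1 = 185 / 0.9 = 205.6 N/mm
STS2 = 181 / 0.9 = 201.1 N/mm
STS3 = 291 / 0.9 = 323.3 N/mm
Mean = (205.6 + 201.1 + 323.3) / 3 = 243.3 N/mm


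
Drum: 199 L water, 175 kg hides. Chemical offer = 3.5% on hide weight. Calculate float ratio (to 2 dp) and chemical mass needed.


Float ratio = 1.14
Chemical needed = 6.125 kg

Float ratio = 199 / 175 = 1.14
Chemical = 175 x 3.5 / 100 = 6.125 kg


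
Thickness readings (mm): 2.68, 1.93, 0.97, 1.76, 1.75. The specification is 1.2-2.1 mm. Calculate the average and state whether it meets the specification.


Average = 1.82 mm
Within specification: Yes


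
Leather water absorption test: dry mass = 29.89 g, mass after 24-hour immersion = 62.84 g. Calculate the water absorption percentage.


110.2%

Water absorbed = 62.84 - 29.89 = 32.95 g
WA% = 32.95 / 29.89 x 100 = 110.2%


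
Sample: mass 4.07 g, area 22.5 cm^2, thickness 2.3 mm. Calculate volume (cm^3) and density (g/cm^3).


Volume = 5.175 cm^3
Density = 0.786 g/cm^3


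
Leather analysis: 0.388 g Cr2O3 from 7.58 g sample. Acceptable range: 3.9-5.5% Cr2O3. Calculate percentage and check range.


Cr2O3 = 5.12%
Within range: Yes


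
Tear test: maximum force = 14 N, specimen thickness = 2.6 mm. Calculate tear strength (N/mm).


Tear strength = force / thickness
Tear = 14 / 2.6 = 5.4 N/mm


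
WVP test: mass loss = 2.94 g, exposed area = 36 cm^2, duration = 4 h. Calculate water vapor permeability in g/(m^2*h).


WVP = mass_loss / (area x time) x 10000
WVP = 2.94 / (36 x 4) x 10000
WVP = 2.94 / 144 x 10000 = 204.17 g/(m^2*h)


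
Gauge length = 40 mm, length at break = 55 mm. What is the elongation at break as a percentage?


37.5%


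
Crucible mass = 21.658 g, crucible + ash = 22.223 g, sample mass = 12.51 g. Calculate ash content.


Ash mass = 0.565 g
Ash content = 4.52%

Ash mass = 22.223 - 21.658 = 0.565 g
Ash% = 0.565 / 12.51 x 100 = 4.52%


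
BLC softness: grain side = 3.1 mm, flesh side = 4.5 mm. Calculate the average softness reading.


3.80 mm


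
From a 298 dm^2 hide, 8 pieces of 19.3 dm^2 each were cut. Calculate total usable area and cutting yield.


Usable area = 154.4 dm^2
Yield = 51.8%

Total usable = 8 x 19.3 = 154.4 dm^2
Yield = 154.4 / 298 x 100 = 51.8%


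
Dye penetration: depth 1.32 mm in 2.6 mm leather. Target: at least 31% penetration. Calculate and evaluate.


Penetration = 1.32 / 2.6 x 100 = 50.8%
Target: 31%
Meets target: Yes


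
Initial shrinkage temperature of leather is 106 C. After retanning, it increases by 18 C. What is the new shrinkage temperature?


124 C


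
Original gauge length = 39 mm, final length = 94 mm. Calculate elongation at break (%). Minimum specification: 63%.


Elongation = 141.0%
Meets spec: Yes


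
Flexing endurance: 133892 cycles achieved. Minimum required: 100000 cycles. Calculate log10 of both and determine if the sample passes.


Achieved: log10 = 5.13
Required: log10 = 5.00
Passes: Yes

log10(133892) = 5.13
log10(100000) = 5.00
Passes: Yes


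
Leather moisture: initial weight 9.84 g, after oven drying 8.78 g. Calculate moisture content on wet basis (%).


10.8%


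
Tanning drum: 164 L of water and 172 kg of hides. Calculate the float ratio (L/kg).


1.0

Float ratio = water / hide weight
Ratio = 164 / 172 = 1.0


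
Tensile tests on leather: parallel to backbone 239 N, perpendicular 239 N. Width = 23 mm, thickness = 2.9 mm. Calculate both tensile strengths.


Area = 23 x 2.9 = 66.7 mm^2
TS (parallel) = 239 / 66.7 = 3.58 N/mm^2
TS (perpendicular) = 239 / 66.7 = 3.58 N/mm^2


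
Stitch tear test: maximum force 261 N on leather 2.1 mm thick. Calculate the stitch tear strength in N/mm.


Stitch tear strength = force / thickness
STS = 261 / 2.1 = 124.3 N/mm


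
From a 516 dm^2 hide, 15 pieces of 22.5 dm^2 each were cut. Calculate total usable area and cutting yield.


Usable area = 337.5 dm^2
Yield = 65.4%

Total usable = 15 x 22.5 = 337.5 dm^2
Yield = 337.5 / 516 x 100 = 65.4%


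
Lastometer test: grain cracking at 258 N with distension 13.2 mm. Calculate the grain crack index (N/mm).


19.5 N/mm

Grain crack index = force / distension
Index = 258 / 13.2 = 19.5 N/mm


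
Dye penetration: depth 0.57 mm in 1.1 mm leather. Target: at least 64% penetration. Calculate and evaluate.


Penetration = 51.8%
Meets target: No

Penetration = 0.57 / 1.1 x 100 = 51.8%
Target: 64%
Meets target: No


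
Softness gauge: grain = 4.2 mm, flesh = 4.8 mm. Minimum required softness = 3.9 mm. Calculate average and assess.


Average = (4.2 + 4.8) / 2 = 4.50 mm
Minimum = 3.9 mm
Meets requirement: Yes


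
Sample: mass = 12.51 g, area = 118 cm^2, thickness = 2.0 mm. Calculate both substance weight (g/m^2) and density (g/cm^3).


SW = 12.51 / 118 x 10000 = 1060.2 g/m^2
Volume = 118 x 2.0 / 10 = 23.60 cm^3
Density = 12.51 / 23.60 = 0.530 g/cm^3


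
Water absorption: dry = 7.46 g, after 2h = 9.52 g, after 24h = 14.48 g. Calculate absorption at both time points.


2h absorption = 27.6%
24h absorption = 94.1%


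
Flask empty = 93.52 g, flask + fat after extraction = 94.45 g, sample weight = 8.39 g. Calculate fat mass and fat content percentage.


Fat mass = 0.93 g
Fat content = 11.1%

Fat mass = 94.45 - 93.52 = 0.93 g
Fat% = 0.93 / 8.39 x 100 = 11.1%


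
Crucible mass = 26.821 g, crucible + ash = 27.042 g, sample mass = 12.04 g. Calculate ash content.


Ash mass = 27.042 - 26.821 = 0.221 g
Ash% = 0.221 / 12.04 x 100 = 1.84%


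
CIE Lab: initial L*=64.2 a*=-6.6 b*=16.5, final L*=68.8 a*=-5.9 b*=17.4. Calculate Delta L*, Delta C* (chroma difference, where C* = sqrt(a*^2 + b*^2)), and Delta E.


Delta L* = 68.8 - 64.2 = 4.6
C1* = sqrt((-6.6)^2 + (16.5)^2) = 17.771
C2* = sqrt((-5.9)^2 + (17.4)^2) = 18.373
Delta C* = 18.373 - 17.771 = 0.60
Delta E = sqrt((4.6)^2 + (0.7)^2 + (0.9)^2) = 4.74


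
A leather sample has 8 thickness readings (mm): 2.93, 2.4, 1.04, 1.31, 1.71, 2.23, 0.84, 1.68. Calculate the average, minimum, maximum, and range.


Average = 1.77 mm
Min = 0.84 mm
Max = 2.93 mm
Range = 2.09 mm

Sum = 14.14
Average = 14.14 / 8 = 1.77 mm
Minimum = 0.84 mm
Maximum = 2.93 mm
Range = 2.93 - 0.84 = 2.09 mm


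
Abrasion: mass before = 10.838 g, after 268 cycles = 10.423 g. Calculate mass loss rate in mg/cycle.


Mass loss = 10.838 - 10.423 = 0.415 g
Rate = 0.415 / 268 x 1000 = 1.549 mg/cycle


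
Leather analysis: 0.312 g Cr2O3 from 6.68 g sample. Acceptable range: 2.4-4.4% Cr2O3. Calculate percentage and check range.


Cr2O3% = 0.312 / 6.68 x 100 = 4.67%
Acceptable range: 2.4 to 4.4%
Within range: No


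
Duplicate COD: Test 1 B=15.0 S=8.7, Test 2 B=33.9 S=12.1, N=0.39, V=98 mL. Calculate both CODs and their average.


COD1 = (15.0 - 8.7) x 0.39 x 8000 / 98 = 200.6 mg/L
COD2 = (33.9 - 12.1) x 0.39 x 8000 / 98 = 694.0 mg/L
Average = (200.6 + 694.0) / 2 = 447.3 mg/L


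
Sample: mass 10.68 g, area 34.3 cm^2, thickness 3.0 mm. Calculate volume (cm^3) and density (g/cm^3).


Thickness in cm = 3.0 / 10 = 0.30 cm
Volume = 34.3 x 0.30 = 10.290 cm^3
Density = 10.68 / 10.290 = 1.038 g/cm^3


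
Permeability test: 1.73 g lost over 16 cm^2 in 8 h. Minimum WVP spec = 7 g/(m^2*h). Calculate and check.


WVP = 135.16 g/(m^2*h)
Meets specification: Yes

WVP = 1.73 / (16 x 8) x 10000 = 135.16 g/(m^2*h)
Minimum: 7 g/(m^2*h)
Meets spec: Yes
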